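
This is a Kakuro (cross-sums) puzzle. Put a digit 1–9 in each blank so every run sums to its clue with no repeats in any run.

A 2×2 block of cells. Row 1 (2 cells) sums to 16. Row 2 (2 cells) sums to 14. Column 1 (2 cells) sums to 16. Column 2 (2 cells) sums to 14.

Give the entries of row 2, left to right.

9, 5

16 in 2 cells must be {7,9}.
The 16 across and the 14 down share only 9, so (1,2) = 9.
The 14 across and the 16 down share only 9, so (2,1) = 9.
(2,2) = 14 − 9 = 5 completes the 14 across.
(1,1) = 16 − 9 = 7 completes the 16 across.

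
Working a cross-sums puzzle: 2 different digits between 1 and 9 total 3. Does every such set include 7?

No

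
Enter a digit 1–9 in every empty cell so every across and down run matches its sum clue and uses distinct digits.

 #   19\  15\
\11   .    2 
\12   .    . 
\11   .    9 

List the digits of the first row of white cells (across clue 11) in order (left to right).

9 2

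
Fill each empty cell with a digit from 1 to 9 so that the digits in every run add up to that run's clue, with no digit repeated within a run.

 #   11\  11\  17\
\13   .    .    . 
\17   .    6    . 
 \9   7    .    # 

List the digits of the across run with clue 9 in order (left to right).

7 2

17 in 2 cells must be {8,9}.
R2C1 = 3: the only remaining digit allowed by both the 17 across and the 11 down.
R2C3 = 17 − 9 = 8 completes the 17 across.
R3C2 = 9 − 7 = 2 completes the 9 across.
R1C1 = 11 − 10 = 1 completes the 11 down.
R1C2 = 11 − 8 = 3 completes the 11 down.
R1C3 = 13 − 4 = 9 completes the 13 across.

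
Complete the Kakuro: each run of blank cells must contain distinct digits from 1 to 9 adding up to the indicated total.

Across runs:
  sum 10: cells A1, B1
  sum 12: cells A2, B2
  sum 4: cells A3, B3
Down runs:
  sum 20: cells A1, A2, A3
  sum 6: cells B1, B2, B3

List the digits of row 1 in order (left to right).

4 in 2 cells must be {1,3}; 6 in 3 cells must be {1,2,3}.
The 12 across and the 6 down share only 3, so B2 = 3.
The 4 across and the 20 down share only 3, so A3 = 3.
B3 = 4 − 3 = 1 completes the 4 across.
B1 = 6 − 4 = 2 completes the 6 down.
A2 = 12 − 3 = 9 completes the 12 across.
A1 = 10 − 2 = 8 completes the 10 across.

8, 2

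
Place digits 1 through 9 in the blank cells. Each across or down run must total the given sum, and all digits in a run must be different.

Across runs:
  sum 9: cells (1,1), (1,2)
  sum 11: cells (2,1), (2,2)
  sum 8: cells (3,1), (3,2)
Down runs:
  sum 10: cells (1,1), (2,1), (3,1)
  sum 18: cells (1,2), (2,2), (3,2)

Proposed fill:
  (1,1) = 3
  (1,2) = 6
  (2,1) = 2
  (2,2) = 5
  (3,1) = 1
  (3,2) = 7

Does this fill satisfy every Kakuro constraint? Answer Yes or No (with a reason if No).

No — the down run (1,1)–(3,1) sums to 6, not 10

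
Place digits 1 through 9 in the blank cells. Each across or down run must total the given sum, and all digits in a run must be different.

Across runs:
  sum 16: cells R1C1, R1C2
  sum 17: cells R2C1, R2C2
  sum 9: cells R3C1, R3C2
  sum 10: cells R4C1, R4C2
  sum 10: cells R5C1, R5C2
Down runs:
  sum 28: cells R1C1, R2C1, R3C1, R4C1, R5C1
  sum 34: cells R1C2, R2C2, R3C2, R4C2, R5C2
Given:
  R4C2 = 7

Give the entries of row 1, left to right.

16 in 2 cells must be {7,9}; 17 in 2 cells must be {8,9}; 34 in 5 cells must be {4,6,7,8,9}.
Given what's placed, R1C2 must be 9 to fit the 16 across and 34 down.
Given what's placed, R2C2 must be 8 to fit the 17 across and 34 down.
R4C1 = 10 − 7 = 3 completes the 10 across.
R1C1 = 16 − 9 = 7 completes the 16 across.

7, 9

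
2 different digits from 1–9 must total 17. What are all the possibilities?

{8,9}

2 distinct digits from 1–9 sum between 3 and 17.
Only one set works: {8,9}.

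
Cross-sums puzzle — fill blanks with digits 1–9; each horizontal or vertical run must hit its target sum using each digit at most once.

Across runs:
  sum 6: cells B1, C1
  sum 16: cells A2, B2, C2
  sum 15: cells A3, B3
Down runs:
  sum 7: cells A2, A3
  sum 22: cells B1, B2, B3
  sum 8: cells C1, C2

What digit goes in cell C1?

1

The 6 across and the 22 down share only 5, so B1 = 5.
C1 = 6 − 5 = 1 completes the 6 across.
C2 = 8 − 1 = 7 completes the 8 down.
Intersecting the 15 across with the 7 down forces A3 = 6.
B3 = 15 − 6 = 9 completes the 15 across.
A2 = 7 − 6 = 1 completes the 7 down.
B2 = 16 − 8 = 8 completes the 16 across.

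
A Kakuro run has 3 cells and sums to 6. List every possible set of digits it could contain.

{1,2,3}

3 distinct digits from 1–9 sum between 6 and 24.
Only one set works: {1,2,3}.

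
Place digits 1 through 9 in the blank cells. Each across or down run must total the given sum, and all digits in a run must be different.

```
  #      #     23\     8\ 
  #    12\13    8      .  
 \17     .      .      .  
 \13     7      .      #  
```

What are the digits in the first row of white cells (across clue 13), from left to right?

23 in 3 cells must be {6,8,9}.
R1C3 = 13 − 8 = 5 completes the 13 across.
R2C1 = 12 − 7 = 5 completes the 12 down.
R2C2 = 9: the only remaining digit allowed by both the 17 across and the 23 down.
R2C3 = 17 − 14 = 3 completes the 17 across.
R3C2 = 13 − 7 = 6 completes the 13 across.

8 5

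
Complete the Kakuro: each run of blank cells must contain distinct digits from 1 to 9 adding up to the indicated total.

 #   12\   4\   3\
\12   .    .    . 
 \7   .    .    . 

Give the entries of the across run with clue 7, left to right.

7 in 3 cells must be {1,2,4}; 4 in 2 cells must be {1,3}; 3 in 2 cells must be {1,2}.
The 7 across and the 12 down share only 4, so R2C1 = 4.
Given what's placed, R2C2 must be 1 to fit the 7 across and 4 down.
R2C3 = 7 − 5 = 2 completes the 7 across.
R1C1 = 12 − 4 = 8 completes the 12 down.
R1C2 = 4 − 1 = 3 completes the 4 down.
R1C3 = 12 − 11 = 1 completes the 12 across.

4, 1, 2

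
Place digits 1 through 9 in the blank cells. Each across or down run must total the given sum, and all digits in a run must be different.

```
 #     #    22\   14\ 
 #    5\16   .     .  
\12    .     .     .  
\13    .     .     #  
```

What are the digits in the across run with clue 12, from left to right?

16 in 2 cells must be {7,9}.
The 16 across and the 14 down share only 9, so R1C3 = 9.
R2C3 = 14 − 9 = 5 completes the 14 down.
Intersecting the 13 across with the 5 down forces R3C1 = 4.
R3C2 = 13 − 4 = 9 completes the 13 across.
R1C2 = 16 − 9 = 7 completes the 16 across.
R2C1 = 5 − 4 = 1 completes the 5 down.
R2C2 = 12 − 6 = 6 completes the 12 across.

1 6 5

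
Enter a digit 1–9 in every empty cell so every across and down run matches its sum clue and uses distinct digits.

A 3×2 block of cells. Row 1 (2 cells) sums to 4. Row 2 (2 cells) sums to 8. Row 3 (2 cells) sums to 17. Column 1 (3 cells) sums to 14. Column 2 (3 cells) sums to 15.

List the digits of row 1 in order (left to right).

4 in 2 cells must be {1,3}; 17 in 2 cells must be {8,9}.
Nothing is forced directly, so branch on (1,1), whose candidates are 1 or 3. If (1,1) = 1: that forces (1,2) = 3, (3,2) = 8, after which (2,2) would have to be in {1,2,3,5,6,7} for the 8 across but in {4} for the 15 down — contradiction. So (1,1) = 3.
(1,2) = 4 − 3 = 1 completes the 4 across.
Given what's placed, (3,1) must be 9 to fit the 17 across and 14 down.
(3,2) = 17 − 9 = 8 completes the 17 across.
(2,1) = 14 − 12 = 2 completes the 14 down.
(2,2) = 8 − 2 = 6 completes the 8 across.

3, 1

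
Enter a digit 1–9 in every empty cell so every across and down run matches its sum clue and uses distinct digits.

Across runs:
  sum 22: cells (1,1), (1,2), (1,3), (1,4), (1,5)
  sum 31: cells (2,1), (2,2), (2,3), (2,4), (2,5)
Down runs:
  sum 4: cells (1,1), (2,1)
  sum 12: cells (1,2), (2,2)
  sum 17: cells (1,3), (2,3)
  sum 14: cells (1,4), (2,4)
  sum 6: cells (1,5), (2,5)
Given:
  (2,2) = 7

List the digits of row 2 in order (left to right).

4 in 2 cells must be {1,3}; 17 in 2 cells must be {8,9}.
(1,2) = 12 − 7 = 5 completes the 12 down.
Nothing is forced directly, so branch on (1,3), whose candidates are 8 or 9. If (1,3) = 9: then (1,4) would have to be in {1,3,4} for the 22 across but in {5,6,8,9} for the 14 down — contradiction. So (1,3) = 8.
Given what's placed, (1,4) must be 6 to fit the 22 across and 14 down.
(2,3) = 17 − 8 = 9 completes the 17 down.
(2,4) = 14 − 6 = 8 completes the 14 down.
Given what's placed, (1,1) must be 1 to fit the 22 across and 4 down.
(1,5) = 22 − 20 = 2 completes the 22 across.
(2,1) = 4 − 1 = 3 completes the 4 down.
(2,5) = 31 − 27 = 4 completes the 31 across.

3 7 9 8 4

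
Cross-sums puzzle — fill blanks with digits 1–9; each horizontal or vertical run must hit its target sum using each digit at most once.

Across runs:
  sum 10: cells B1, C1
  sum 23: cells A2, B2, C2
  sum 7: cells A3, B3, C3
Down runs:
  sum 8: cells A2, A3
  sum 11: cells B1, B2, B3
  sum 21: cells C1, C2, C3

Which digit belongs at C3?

4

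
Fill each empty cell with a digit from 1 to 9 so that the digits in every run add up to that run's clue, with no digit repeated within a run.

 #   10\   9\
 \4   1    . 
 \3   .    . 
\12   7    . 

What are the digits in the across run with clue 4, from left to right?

4 in 2 cells must be {1,3}; 3 in 2 cells must be {1,2}.
R1C2 = 4 − 1 = 3 completes the 4 across.
R2C1 = 10 − 8 = 2 completes the 10 down.
R2C2 = 3 − 2 = 1 completes the 3 across.
R3C2 = 12 − 7 = 5 completes the 12 across.

1 3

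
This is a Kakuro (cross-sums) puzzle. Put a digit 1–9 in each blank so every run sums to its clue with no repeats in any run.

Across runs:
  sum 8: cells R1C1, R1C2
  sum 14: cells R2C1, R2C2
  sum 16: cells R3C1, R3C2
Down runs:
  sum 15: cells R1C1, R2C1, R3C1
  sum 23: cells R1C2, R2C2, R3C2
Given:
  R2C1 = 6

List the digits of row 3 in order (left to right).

7 9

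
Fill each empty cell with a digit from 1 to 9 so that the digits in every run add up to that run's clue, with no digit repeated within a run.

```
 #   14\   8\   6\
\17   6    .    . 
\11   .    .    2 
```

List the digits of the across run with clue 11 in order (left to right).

8, 1, 2

R1C3 = 6 − 2 = 4 completes the 6 down.
R2C1 = 14 − 6 = 8 completes the 14 down.
R2C2 = 11 − 10 = 1 completes the 11 across.
R1C2 = 17 − 10 = 7 completes the 17 across.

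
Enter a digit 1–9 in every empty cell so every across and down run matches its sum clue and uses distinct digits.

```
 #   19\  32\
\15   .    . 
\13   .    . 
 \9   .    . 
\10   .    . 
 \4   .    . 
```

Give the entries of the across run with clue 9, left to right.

4, 5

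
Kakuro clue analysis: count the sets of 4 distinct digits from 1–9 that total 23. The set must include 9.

6

4 distinct digits from 1–9 sum between 10 and 30.
Keeping only sets containing 9.
Enumerating: {1,5,8,9}, {1,6,7,9}, {2,4,8,9}, {2,5,7,9}, {3,4,7,9}, {3,5,6,9}.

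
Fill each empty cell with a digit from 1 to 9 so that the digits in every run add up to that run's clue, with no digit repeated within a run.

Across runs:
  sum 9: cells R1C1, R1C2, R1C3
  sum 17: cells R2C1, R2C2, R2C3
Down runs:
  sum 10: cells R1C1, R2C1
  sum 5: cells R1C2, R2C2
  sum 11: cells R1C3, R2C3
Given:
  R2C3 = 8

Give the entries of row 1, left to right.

4 2 3

R1C3 = 11 − 8 = 3 completes the 11 down.
No cell is forced outright now. R1C1 can only be 1 or 2 or 4 (the digits allowed by both its 9 across and its 10 down). If R1C1 = 1: then R1C2 would have to be in {5} for the 9 across but in {1,2,3,4} for the 5 down — contradiction. If R1C1 = 2: that forces R1C2 = 4, after which R2C1 would have to be in {2,3,4,5,6,7} for the 17 across but in {8} for the 10 down — contradiction. So R1C1 = 4.
R1C2 = 9 − 7 = 2 completes the 9 across.
R2C1 = 10 − 4 = 6 completes the 10 down.
R2C2 = 17 − 14 = 3 completes the 17 across.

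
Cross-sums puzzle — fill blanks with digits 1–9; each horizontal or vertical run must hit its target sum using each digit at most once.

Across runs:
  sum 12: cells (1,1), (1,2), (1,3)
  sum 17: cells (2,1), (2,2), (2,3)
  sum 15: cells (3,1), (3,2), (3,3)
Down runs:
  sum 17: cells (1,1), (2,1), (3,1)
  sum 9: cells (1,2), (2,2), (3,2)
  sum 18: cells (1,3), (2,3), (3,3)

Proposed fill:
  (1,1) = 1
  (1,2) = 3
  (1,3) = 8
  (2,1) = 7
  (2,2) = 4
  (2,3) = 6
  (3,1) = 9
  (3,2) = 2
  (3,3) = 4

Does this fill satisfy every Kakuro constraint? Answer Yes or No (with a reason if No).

Across: 1+3+8=12; 7+4+6=17; 9+2+4=15. Down: 1+7+9=17; 3+4+2=9; 8+6+4=18. No digit repeats within any run.

Yes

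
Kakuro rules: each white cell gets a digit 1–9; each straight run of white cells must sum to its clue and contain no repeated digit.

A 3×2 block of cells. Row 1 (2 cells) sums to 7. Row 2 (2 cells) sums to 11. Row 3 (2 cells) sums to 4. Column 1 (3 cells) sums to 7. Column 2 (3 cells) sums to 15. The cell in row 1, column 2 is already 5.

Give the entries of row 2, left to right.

4 in 2 cells must be {1,3}; 7 in 3 cells must be {1,2,4}.
(1,1) = 7 − 5 = 2 completes the 7 across.
Given what's placed, (2,1) must be 4 to fit the 11 across and 7 down.
(2,2) = 11 − 4 = 7 completes the 11 across.
(3,1) = 7 − 6 = 1 completes the 7 down.
(3,2) = 4 − 1 = 3 completes the 4 across.

4, 7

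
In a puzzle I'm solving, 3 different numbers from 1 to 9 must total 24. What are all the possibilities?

3 distinct digits from 1–9 sum between 6 and 24.
Only one set works: {7,8,9}.

{7,8,9}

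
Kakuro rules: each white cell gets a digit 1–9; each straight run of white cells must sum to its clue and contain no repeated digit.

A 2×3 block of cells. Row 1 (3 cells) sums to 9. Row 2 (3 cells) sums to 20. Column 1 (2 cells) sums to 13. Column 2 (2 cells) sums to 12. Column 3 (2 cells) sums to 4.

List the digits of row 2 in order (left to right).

4 in 2 cells must be {1,3}.
The 20 across and the 4 down share only 3, so (2,3) = 3.
(1,3) = 4 − 3 = 1 completes the 4 down.
Nothing is forced directly, so branch on (1,1), whose candidates are 5 or 6. If (1,1) = 6: then (1,2) would have to be in {2} for the 9 across but in {3,4,5,7,8,9} for the 12 down — contradiction. So (1,1) = 5.
(1,2) = 9 − 6 = 3 completes the 9 across.
(2,1) = 13 − 5 = 8 completes the 13 down.
(2,2) = 20 − 11 = 9 completes the 20 across.

8, 9, 3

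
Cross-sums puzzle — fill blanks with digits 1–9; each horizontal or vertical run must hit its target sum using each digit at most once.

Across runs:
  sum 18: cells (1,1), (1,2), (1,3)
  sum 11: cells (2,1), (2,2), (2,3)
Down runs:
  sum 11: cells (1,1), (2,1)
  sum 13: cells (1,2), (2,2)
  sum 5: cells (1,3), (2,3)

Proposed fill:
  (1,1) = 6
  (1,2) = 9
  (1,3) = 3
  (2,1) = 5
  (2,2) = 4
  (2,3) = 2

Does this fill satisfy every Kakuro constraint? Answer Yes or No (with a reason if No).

Across: 6+9+3=18; 5+4+2=11. Down: 6+5=11; 9+4=13; 3+2=5. No digit repeats within any run.

Yes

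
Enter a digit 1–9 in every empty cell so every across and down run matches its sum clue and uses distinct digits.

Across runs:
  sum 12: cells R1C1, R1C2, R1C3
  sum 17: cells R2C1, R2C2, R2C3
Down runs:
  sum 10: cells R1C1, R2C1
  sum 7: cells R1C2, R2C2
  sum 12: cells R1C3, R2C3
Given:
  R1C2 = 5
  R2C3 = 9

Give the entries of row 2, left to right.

R1C3 = 12 − 9 = 3 completes the 12 down.
R2C2 = 7 − 5 = 2 completes the 7 down.
R1C1 = 12 − 8 = 4 completes the 12 across.
R2C1 = 17 − 11 = 6 completes the 17 across.

6 2 9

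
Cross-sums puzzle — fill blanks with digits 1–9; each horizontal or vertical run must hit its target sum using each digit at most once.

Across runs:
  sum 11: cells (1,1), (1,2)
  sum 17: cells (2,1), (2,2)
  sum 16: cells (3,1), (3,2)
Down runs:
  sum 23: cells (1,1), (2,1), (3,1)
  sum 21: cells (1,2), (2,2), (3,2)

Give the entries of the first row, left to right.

17 in 2 cells must be {8,9}; 16 in 2 cells must be {7,9}; 23 in 3 cells must be {6,8,9}.
The 16 across and the 23 down share only 9, so (3,1) = 9.
(3,2) = 16 − 9 = 7 completes the 16 across.
Given what's placed, (2,1) must be 8 to fit the 17 across and 23 down.
(2,2) = 17 − 8 = 9 completes the 17 across.
(1,1) = 23 − 17 = 6 completes the 23 down.
(1,2) = 11 − 6 = 5 completes the 11 across.

6, 5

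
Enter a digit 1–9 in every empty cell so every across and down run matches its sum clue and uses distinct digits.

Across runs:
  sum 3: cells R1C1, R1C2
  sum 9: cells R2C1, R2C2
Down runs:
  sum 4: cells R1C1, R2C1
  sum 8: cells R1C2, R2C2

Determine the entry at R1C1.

3 in 2 cells must be {1,2}; 4 in 2 cells must be {1,3}.
The 3 across and the 4 down share only 1, so R1C1 = 1.
R1C2 = 3 − 1 = 2 completes the 3 across.
R2C1 = 4 − 1 = 3 completes the 4 down.
R2C2 = 9 − 3 = 6 completes the 9 across.

1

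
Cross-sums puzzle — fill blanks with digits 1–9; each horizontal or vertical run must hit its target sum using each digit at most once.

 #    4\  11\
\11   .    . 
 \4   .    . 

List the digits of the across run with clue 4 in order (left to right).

4 in 2 cells must be {1,3}.
The 11 across and the 4 down share only 3, so R1C1 = 3.
R1C2 = 11 − 3 = 8 completes the 11 across.
R2C1 = 4 − 3 = 1 completes the 4 down.
R2C2 = 4 − 1 = 3 completes the 4 across.

1 3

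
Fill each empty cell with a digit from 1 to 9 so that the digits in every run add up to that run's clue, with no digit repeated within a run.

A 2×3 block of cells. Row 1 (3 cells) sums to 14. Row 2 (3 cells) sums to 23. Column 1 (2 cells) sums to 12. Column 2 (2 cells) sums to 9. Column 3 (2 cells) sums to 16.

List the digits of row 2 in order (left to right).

8 6 9

23 in 3 cells must be {6,8,9}; 16 in 2 cells must be {7,9}.
The 23 across and the 16 down share only 9, so (2,3) = 9.
(1,3) = 16 − 9 = 7 completes the 16 down.
Given what's placed, (2,1) must be 8 to fit the 23 across and 12 down.
(2,2) = 23 − 17 = 6 completes the 23 across.
(1,1) = 12 − 8 = 4 completes the 12 down.
(1,2) = 14 − 11 = 3 completes the 14 across.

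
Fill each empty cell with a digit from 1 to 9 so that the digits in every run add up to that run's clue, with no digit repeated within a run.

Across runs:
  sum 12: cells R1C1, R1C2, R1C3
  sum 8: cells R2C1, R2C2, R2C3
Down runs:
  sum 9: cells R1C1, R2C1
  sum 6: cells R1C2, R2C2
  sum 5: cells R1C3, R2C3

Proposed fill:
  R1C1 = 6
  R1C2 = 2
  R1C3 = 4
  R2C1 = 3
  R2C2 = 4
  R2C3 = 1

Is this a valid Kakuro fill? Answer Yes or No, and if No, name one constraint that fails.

Yes

Across: 6+2+4=12; 3+4+1=8. Down: 6+3=9; 2+4=6; 4+1=5. No digit repeats within any run.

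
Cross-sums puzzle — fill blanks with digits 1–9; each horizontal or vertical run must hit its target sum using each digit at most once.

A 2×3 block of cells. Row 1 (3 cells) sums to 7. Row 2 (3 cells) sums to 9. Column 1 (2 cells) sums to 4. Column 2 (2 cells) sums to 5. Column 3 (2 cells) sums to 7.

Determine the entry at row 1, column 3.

2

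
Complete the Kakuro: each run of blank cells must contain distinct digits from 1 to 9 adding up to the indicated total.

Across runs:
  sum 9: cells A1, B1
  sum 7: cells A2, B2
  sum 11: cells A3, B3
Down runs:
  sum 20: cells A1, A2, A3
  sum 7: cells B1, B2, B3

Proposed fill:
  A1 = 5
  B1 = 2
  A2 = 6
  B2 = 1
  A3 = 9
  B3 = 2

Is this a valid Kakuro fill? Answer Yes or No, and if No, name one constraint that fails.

No — the down run B1–B3 sums to 5, not 7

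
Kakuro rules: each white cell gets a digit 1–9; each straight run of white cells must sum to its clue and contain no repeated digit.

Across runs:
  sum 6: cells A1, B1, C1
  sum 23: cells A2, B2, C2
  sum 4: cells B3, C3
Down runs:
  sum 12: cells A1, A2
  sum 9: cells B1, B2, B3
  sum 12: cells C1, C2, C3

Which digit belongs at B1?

2

6 in 3 cells must be {1,2,3}; 23 in 3 cells must be {6,8,9}; 4 in 2 cells must be {1,3}.
Only 3 fits A1 under both its across sum 6 and down sum 12.
A2 = 12 − 3 = 9 completes the 12 down.
Given what's placed, B2 must be 6 to fit the 23 across and 9 down.
C2 = 23 − 15 = 8 completes the 23 across.
B3 = 1: the only remaining digit allowed by both the 4 across and the 9 down.
C3 = 4 − 1 = 3 completes the 4 across.
B1 = 9 − 7 = 2 completes the 9 down.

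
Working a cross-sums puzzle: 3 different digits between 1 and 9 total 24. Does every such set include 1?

No

The only way to make 24 from 3 distinct digits is {7,8,9}, which does not contain 1.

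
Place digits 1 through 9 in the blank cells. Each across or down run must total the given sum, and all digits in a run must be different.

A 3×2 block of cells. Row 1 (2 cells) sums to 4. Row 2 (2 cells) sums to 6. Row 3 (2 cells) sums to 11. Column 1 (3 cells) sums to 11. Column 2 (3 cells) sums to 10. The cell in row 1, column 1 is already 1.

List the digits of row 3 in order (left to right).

6, 5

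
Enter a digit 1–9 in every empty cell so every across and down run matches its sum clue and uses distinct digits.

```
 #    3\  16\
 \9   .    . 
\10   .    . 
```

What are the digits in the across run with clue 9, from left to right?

3 in 2 cells must be {1,2}; 16 in 2 cells must be {7,9}.
The 9 across and the 16 down share only 7, so R1C2 = 7.
R2C2 = 16 − 7 = 9 completes the 16 down.
R1C1 = 9 − 7 = 2 completes the 9 across.
R2C1 = 10 − 9 = 1 completes the 10 across.

2 7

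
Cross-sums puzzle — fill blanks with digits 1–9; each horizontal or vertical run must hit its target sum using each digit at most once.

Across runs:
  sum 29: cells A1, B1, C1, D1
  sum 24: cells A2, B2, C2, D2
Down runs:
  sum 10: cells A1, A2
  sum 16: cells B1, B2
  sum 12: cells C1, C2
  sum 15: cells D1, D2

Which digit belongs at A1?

8

29 in 4 cells must be {5,7,8,9}; 16 in 2 cells must be {7,9}.
Nothing is forced directly, so branch on A1, whose candidates are 7 or 8 or 9. If A1 = 7: that forces B1 = 9, D1 = 8, A2 = 3, B2 = 7, after which D2 would have to be in {5,6,8,9} for the 24 across but in {7} for the 15 down — contradiction. If A1 = 9: that forces B1 = 7, D1 = 8, A2 = 1, B2 = 9, C2 = 8, after which D2 would have to be in {6} for the 24 across but in {7} for the 15 down — contradiction. So A1 = 8.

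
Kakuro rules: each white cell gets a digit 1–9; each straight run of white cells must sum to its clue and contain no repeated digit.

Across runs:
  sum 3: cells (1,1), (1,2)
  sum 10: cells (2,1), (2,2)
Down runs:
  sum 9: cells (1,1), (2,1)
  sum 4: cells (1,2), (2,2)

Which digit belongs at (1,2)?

1

3 in 2 cells must be {1,2}; 4 in 2 cells must be {1,3}.
The 3 across and the 4 down share only 1, so (1,2) = 1.
(2,2) = 4 − 1 = 3 completes the 4 down.
(1,1) = 3 − 1 = 2 completes the 3 across.
(2,1) = 10 − 3 = 7 completes the 10 across.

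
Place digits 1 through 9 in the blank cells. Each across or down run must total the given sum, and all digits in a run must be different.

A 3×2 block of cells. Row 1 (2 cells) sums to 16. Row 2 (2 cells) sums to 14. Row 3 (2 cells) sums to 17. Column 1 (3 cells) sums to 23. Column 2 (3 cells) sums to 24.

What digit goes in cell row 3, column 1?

16 in 2 cells must be {7,9}; 17 in 2 cells must be {8,9}; 23 in 3 cells must be {6,8,9}.
The 16 across and the 23 down share only 9, so (1,1) = 9.
(1,2) = 16 − 9 = 7 completes the 16 across.
Given what's placed, (3,1) must be 8 to fit the 17 across and 23 down.
(3,2) = 17 − 8 = 9 completes the 17 across.
(2,1) = 23 − 17 = 6 completes the 23 down.
(2,2) = 14 − 6 = 8 completes the 14 across.

8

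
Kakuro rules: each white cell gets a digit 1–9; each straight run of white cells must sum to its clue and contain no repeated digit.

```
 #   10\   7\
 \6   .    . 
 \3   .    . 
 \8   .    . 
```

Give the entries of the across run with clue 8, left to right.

7, 1

3 in 2 cells must be {1,2}; 7 in 3 cells must be {1,2,4}.
Nothing is forced directly, so branch on R2C1, whose candidates are 1 or 2. If R2C1 = 2: that forces R2C2 = 1, R3C2 = 2, R1C2 = 4, after which R3C1 would have to be in {6} for the 8 across but in {1,3,5,7} for the 10 down — contradiction. So R2C1 = 1.
R2C2 = 3 − 1 = 2 completes the 3 across.
Given what's placed, R3C2 must be 1 to fit the 8 across and 7 down.
R1C2 = 7 − 3 = 4 completes the 7 down.
R3C1 = 8 − 1 = 7 completes the 8 across.
R1C1 = 6 − 4 = 2 completes the 6 across.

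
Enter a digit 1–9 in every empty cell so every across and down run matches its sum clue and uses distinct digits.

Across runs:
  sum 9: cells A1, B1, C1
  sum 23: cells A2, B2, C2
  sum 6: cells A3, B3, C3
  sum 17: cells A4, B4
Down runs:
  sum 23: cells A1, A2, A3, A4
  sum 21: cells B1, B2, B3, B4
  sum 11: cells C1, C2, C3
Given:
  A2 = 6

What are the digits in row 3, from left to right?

3, 1, 2

23 in 3 cells must be {6,8,9}; 6 in 3 cells must be {1,2,3}; 17 in 2 cells must be {8,9}.
C2 = 8: the only remaining digit allowed by both the 23 across and the 11 down.
B2 = 23 − 14 = 9 completes the 23 across.
B4 = 8: the only remaining digit allowed by both the 17 across and the 21 down.
A4 = 17 − 8 = 9 completes the 17 across.
Nothing is forced directly, so branch on A3, whose candidates are 1 or 3. If A3 = 1: then A1 would have to be in {1,2,3,4,5,6} for the 9 across but in {7} for the 23 down — contradiction. So A3 = 3.
A1 = 23 − 18 = 5 completes the 23 down.
C1 = 1: the only remaining digit allowed by both the 9 across and the 11 down.
Given what's placed, B3 must be 1 to fit the 6 across and 21 down.
C3 = 6 − 4 = 2 completes the 6 across.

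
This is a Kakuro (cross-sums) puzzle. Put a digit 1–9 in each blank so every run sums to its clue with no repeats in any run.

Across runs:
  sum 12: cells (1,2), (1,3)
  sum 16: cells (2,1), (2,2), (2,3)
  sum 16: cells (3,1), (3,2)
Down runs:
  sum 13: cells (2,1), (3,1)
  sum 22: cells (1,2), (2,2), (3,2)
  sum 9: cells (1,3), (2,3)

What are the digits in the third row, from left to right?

16 in 2 cells must be {7,9}.
Nothing is forced directly, so branch on (3,2), whose candidates are 7 or 9. If (3,2) = 7: that forces (1,2) = 9, (1,3) = 3, (2,2) = 6, after which (2,3) would have to be in {1,2,3,7,8,9} for the 16 across but in {6} for the 9 down — contradiction. So (3,2) = 9.
(3,1) = 16 − 9 = 7 completes the 16 across.
(2,1) = 13 − 7 = 6 completes the 13 down.
No cell is forced outright now. (2,2) can only be 7 or 8 (the digits allowed by both its 16 across and its 22 down). If (2,2) = 7: then (1,2) would have to be in {3,4,5,7,8,9} for the 12 across but in {6} for the 22 down — contradiction. So (2,2) = 8.
(1,2) = 22 − 17 = 5 completes the 22 down.
(1,3) = 12 − 5 = 7 completes the 12 across.
(2,3) = 16 − 14 = 2 completes the 16 across.

7 9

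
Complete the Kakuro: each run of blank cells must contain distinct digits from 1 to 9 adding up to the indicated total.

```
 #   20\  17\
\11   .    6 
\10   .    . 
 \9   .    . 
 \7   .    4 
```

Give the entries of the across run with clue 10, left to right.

R1C1 = 11 − 6 = 5 completes the 11 across.
R2C2 = 2: the only remaining digit allowed by both the 10 across and the 17 down.
R3C2 = 17 − 12 = 5 completes the 17 down.
R4C1 = 7 − 4 = 3 completes the 7 across.
R2C1 = 10 − 2 = 8 completes the 10 across.
R3C1 = 9 − 5 = 4 completes the 9 across.

8 2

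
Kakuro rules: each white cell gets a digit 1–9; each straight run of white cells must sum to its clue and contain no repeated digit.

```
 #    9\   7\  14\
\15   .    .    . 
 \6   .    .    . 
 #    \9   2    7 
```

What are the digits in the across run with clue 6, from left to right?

3, 1, 2

6 in 3 cells must be {1,2,3}; 7 in 3 cells must be {1,2,4}.
R2C2 = 1: the only remaining digit allowed by both the 6 across and the 7 down.
R1C2 = 7 − 3 = 4 completes the 7 down.
Nothing is forced directly, so branch on R2C1, whose candidates are 2 or 3. If R2C1 = 2: then R1C1 would have to be in {2,3,5,6,8,9} for the 15 across but in {7} for the 9 down — contradiction. So R2C1 = 3.
R1C1 = 9 − 3 = 6 completes the 9 down.
R1C3 = 15 − 10 = 5 completes the 15 across.
R2C3 = 6 − 4 = 2 completes the 6 across.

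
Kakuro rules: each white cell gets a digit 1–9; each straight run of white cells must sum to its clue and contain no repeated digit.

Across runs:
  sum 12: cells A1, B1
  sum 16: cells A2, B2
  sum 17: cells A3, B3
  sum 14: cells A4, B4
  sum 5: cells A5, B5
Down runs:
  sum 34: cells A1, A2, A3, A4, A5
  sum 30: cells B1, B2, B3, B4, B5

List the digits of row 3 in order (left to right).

8, 9

16 in 2 cells must be {7,9}; 17 in 2 cells must be {8,9}; 34 in 5 cells must be {4,6,7,8,9}.
Only 4 fits A5 under both its across sum 5 and down sum 34.
B5 = 5 − 4 = 1 completes the 5 across.
Nothing is forced directly, so branch on A2, whose candidates are 7 or 9. If A2 = 7: that forces B2 = 9, B3 = 8, B4 = 5, B1 = 7, A3 = 9, after which A4 would have to be in {9} for the 14 across but in {6,8} for the 34 down — contradiction. So A2 = 9.
B2 = 16 − 9 = 7 completes the 16 across.
A3 = 8: the only remaining digit allowed by both the 17 across and the 34 down.
B3 = 17 − 8 = 9 completes the 17 across.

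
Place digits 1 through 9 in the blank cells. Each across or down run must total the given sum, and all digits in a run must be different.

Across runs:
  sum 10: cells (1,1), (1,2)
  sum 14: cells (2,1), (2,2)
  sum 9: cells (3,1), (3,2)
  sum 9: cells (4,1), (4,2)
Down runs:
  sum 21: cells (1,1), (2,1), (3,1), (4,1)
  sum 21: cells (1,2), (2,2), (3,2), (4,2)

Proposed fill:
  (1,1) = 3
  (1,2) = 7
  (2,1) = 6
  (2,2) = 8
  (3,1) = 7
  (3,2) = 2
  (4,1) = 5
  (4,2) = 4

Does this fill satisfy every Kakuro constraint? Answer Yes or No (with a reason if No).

Across: 3+7=10; 6+8=14; 7+2=9; 5+4=9. Down: 3+6+7+5=21; 7+8+2+4=21. No digit repeats within any run.

Yes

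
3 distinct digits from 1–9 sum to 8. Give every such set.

{1,2,5}; {1,3,4}

3 distinct digits from 1–9 sum between 6 and 24.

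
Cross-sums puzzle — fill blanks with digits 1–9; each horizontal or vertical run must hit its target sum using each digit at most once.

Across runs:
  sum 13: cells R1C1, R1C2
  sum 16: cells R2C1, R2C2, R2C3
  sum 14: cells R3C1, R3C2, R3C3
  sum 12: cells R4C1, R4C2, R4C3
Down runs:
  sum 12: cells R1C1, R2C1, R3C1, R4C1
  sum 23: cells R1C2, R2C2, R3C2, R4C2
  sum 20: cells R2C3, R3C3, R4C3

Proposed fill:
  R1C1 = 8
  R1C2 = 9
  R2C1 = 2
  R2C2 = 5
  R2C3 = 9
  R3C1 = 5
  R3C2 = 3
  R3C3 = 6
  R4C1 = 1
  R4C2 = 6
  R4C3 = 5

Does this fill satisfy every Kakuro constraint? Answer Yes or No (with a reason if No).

No — the down run R1C1–R4C1 sums to 16, not 12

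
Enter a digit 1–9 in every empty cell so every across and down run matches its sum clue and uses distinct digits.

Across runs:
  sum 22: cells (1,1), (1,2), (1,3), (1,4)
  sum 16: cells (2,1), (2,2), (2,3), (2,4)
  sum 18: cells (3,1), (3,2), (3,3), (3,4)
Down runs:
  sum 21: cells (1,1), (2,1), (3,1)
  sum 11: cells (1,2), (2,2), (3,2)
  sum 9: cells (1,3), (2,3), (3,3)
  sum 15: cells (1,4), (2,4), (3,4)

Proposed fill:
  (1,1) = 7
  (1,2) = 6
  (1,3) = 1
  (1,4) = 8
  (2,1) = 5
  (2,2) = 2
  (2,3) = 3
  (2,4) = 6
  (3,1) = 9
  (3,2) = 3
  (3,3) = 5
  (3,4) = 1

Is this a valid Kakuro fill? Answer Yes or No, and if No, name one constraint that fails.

Yes

Across: 7+6+1+8=22; 5+2+3+6=16; 9+3+5+1=18. Down: 7+5+9=21; 6+2+3=11; 1+3+5=9; 8+6+1=15. No digit repeats within any run.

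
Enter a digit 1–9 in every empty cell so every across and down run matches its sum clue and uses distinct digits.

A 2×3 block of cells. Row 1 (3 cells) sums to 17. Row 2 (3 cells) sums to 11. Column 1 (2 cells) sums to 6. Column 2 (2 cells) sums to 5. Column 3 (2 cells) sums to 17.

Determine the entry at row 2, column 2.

17 in 2 cells must be {8,9}.
The 11 across and the 17 down share only 8, so (2,3) = 8.
(1,3) = 17 − 8 = 9 completes the 17 down.
Nothing is forced directly, so branch on (2,1), whose candidates are 1 or 2. If (2,1) = 2: then (1,1) would have to be in {1,2,3,5,6,7} for the 17 across but in {4} for the 6 down — contradiction. So (2,1) = 1.
(1,1) = 6 − 1 = 5 completes the 6 down.
(1,2) = 17 − 14 = 3 completes the 17 across.
(2,2) = 11 − 9 = 2 completes the 11 across.

2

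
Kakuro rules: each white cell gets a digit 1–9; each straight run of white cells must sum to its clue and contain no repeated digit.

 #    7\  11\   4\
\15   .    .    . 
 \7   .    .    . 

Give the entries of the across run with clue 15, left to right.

7 in 3 cells must be {1,2,4}; 4 in 2 cells must be {1,3}.
The 7 across and the 4 down share only 1, so R2C3 = 1.
R1C3 = 4 − 1 = 3 completes the 4 down.
Nothing is forced directly, so branch on R2C1, whose candidates are 2 or 4. If R2C1 = 4: then R1C1 would have to be in {4,5,7,8} for the 15 across but in {3} for the 7 down — contradiction. So R2C1 = 2.
R1C1 = 7 − 2 = 5 completes the 7 down.
R1C2 = 15 − 8 = 7 completes the 15 across.
R2C2 = 7 − 3 = 4 completes the 7 across.

5 7 3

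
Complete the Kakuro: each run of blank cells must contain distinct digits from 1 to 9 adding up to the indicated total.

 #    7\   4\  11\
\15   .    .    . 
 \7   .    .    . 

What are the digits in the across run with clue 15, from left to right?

5 3 7

7 in 3 cells must be {1,2,4}; 4 in 2 cells must be {1,3}.
The 7 across and the 4 down share only 1, so R2C2 = 1.
R1C2 = 4 − 1 = 3 completes the 4 down.
Nothing is forced directly, so branch on R2C1, whose candidates are 2 or 4. If R2C1 = 4: then R1C1 would have to be in {4,5,7,8} for the 15 across but in {3} for the 7 down — contradiction. So R2C1 = 2.
R1C1 = 7 − 2 = 5 completes the 7 down.
R1C3 = 15 − 8 = 7 completes the 15 across.
R2C3 = 7 − 3 = 4 completes the 7 across.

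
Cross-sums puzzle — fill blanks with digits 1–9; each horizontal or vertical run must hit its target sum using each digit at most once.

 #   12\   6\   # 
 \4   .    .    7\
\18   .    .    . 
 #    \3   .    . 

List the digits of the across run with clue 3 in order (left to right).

2, 1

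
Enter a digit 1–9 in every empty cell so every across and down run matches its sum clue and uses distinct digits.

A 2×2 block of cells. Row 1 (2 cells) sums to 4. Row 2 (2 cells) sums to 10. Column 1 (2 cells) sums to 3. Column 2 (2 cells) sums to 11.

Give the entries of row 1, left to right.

4 in 2 cells must be {1,3}; 3 in 2 cells must be {1,2}.
The 4 across and the 3 down share only 1, so (1,1) = 1.
(1,2) = 4 − 1 = 3 completes the 4 across.
(2,1) = 3 − 1 = 2 completes the 3 down.
(2,2) = 10 − 2 = 8 completes the 10 across.

1 3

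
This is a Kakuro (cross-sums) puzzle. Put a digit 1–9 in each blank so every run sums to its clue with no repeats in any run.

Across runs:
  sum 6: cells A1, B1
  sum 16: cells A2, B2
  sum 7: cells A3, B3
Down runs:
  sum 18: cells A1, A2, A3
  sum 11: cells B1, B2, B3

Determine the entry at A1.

5

16 in 2 cells must be {7,9}.
The 16 across and the 11 down share only 7, so B2 = 7.
Given what's placed, B1 must be 1 to fit the 6 across and 11 down.
A2 = 16 − 7 = 9 completes the 16 across.
B3 = 11 − 8 = 3 completes the 11 down.
A1 = 6 − 1 = 5 completes the 6 across.
A3 = 7 − 3 = 4 completes the 7 across.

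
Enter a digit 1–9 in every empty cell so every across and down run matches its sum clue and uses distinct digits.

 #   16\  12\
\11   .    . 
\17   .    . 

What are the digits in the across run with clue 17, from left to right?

17 in 2 cells must be {8,9}; 16 in 2 cells must be {7,9}.
The 17 across and the 16 down share only 9, so R2C1 = 9.
R2C2 = 17 − 9 = 8 completes the 17 across.
R1C1 = 16 − 9 = 7 completes the 16 down.
R1C2 = 11 − 7 = 4 completes the 11 across.

9 8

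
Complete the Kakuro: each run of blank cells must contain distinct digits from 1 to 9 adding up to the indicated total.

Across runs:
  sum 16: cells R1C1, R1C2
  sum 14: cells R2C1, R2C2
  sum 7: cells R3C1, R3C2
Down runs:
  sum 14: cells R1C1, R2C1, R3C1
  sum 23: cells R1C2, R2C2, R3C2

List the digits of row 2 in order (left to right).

6 8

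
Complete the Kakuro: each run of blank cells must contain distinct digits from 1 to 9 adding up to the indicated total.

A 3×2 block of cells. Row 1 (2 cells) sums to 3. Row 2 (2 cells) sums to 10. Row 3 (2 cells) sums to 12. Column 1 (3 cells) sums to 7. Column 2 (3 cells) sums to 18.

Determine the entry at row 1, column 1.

3 in 2 cells must be {1,2}; 7 in 3 cells must be {1,2,4}.
The 12 across and the 7 down share only 4, so (3,1) = 4.
(3,2) = 12 − 4 = 8 completes the 12 across.
Given what's placed, (1,2) must be 1 to fit the 3 across and 18 down.
(2,2) = 18 − 9 = 9 completes the 18 down.
(1,1) = 3 − 1 = 2 completes the 3 across.
(2,1) = 10 − 9 = 1 completes the 10 across.

2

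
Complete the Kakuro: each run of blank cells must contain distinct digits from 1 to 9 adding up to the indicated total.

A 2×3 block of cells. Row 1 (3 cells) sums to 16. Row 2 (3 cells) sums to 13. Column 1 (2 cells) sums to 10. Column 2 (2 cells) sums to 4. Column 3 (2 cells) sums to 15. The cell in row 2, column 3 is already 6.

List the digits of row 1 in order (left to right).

6 1 9

4 in 2 cells must be {1,3}.
(1,3) = 15 − 6 = 9 completes the 15 down.
(2,2) = 3: the only remaining digit allowed by both the 13 across and the 4 down.
(1,2) = 4 − 3 = 1 completes the 4 down.
(2,1) = 13 − 9 = 4 completes the 13 across.
(1,1) = 16 − 10 = 6 completes the 16 across.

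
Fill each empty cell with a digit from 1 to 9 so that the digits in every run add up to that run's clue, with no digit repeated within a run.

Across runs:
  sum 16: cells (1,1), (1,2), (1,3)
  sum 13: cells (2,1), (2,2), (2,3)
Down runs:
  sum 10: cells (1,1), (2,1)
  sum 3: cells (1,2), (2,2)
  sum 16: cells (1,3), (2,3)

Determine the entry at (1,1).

3 in 2 cells must be {1,2}; 16 in 2 cells must be {7,9}.
Nothing is forced directly, so branch on (1,3), whose candidates are 7 or 9. If (1,3) = 7: that forces (1,2) = 1, (2,2) = 2, after which (2,3) would have to be in {3,4,5,6,7,8} for the 13 across but in {9} for the 16 down — contradiction. So (1,3) = 9.
(2,3) = 16 − 9 = 7 completes the 16 down.
Nothing is forced directly, so branch on (1,2), whose candidates are 1 or 2. If (1,2) = 2: then (1,1) would have to be in {5} for the 16 across but in {1,2,3,4,6,7,8,9} for the 10 down — contradiction. So (1,2) = 1.
(1,1) = 16 − 10 = 6 completes the 16 across.
(2,1) = 10 − 6 = 4 completes the 10 down.
(2,2) = 13 − 11 = 2 completes the 13 across.

6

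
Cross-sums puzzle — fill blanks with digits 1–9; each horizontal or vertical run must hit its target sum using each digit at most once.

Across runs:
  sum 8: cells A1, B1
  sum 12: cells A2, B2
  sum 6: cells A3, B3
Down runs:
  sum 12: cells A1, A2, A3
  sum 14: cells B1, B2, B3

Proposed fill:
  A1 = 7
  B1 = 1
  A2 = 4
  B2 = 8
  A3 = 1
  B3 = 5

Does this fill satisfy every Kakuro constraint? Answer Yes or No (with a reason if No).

Across: 7+1=8; 4+8=12; 1+5=6. Down: 7+4+1=12; 1+8+5=14. No digit repeats within any run.

Yes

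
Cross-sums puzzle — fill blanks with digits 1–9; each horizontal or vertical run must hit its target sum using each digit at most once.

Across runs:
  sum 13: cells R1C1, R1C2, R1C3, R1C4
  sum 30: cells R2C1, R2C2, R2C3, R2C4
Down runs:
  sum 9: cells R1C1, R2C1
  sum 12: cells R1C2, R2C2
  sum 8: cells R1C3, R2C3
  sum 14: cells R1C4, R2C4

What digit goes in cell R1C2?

30 in 4 cells must be {6,7,8,9}.
Nothing is forced directly, so branch on R1C4, whose candidates are 5 or 6. If R1C4 = 6: that forces R1C2 = 4, R2C2 = 8, after which R2C4 would have to be in {6,7,9} for the 30 across but in {8} for the 14 down — contradiction. So R1C4 = 5.
R2C4 = 14 − 5 = 9 completes the 14 down.
Nothing is forced directly, so branch on R2C2, whose candidates are 7 or 8. If R2C2 = 7: then R1C2 would have to be in {1,3,4} for the 13 across but in {5} for the 12 down — contradiction. So R2C2 = 8.
R1C2 = 12 − 8 = 4 completes the 12 down.

4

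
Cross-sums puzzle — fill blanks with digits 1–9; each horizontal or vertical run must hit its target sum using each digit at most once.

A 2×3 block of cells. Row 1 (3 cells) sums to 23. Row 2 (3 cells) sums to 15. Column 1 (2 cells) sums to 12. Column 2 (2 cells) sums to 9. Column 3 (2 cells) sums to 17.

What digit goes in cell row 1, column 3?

9

23 in 3 cells must be {6,8,9}; 17 in 2 cells must be {8,9}.
Nothing is forced directly, so branch on (1,2), whose candidates are 6 or 8. If (1,2) = 8: that forces (1,1) = 9, after which (1,3) would have to be in {6} for the 23 across but in {8,9} for the 17 down — contradiction. So (1,2) = 6.
(2,2) = 9 − 6 = 3 completes the 9 down.
Given what's placed, (2,3) must be 8 to fit the 15 across and 17 down.
(1,3) = 17 − 8 = 9 completes the 17 down.
(2,1) = 15 − 11 = 4 completes the 15 across.
(1,1) = 23 − 15 = 8 completes the 23 across.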